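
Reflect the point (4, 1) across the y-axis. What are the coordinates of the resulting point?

Reflection across y-axis: (4, 1) → (-4, 1)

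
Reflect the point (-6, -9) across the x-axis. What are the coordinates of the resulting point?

Reflection across x-axis: (-6, -9) → (-6, 9)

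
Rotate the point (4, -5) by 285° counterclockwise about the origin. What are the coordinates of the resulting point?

Rotation matrix for 285°: [[cos 285°, -sin 285°], [sin 285°, cos 285°]] ≈ [[0.258819, 0.965926], [-0.965926, 0.258819]]
[[0.258819, 0.965926], [-0.965926, 0.258819]] × [4, -5]ᵀ ≈ [-3.7944, -5.1578]ᵀ
Result: (-3.7944, -5.1578)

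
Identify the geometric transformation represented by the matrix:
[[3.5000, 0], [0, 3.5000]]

This matrix represents: uniform scaling by factor 3.5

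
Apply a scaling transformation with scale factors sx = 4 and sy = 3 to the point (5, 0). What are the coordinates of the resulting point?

Scaling matrix:
[[4, 0], [0, 3]]
Result: (5 × 4, 0 × 3) = (20, 0)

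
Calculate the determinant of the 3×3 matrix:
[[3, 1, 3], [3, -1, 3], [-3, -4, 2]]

Expansion along first row:
det = 3·det([[-1,3],[-4,2]]) - 1·det([[3,3],[-3,2]]) + 3·det([[3,-1],[-3,-4]])
    = 3·(-1·2 - 3·-4) - 1·(3·2 - 3·-3) + 3·(3·-4 - -1·-3)
    = 3·10 - 1·15 + 3·-15
    = 30 + -15 + -45 = -30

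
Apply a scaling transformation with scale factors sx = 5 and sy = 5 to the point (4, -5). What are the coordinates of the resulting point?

Scaling matrix:
[[5, 0], [0, 5]]
Result: (4 × 5, -5 × 5) = (20, -25)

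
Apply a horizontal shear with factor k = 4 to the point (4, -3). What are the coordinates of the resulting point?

Shear matrix for horizontal shear with factor k = 4:
[[1, 4], [0, 1]]
Result: (4, -3) → (-8, -3)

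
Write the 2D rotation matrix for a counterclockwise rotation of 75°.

Rotation matrix formula: [[cos θ, -sin θ], [sin θ, cos θ]]
For θ = 75°:
cos(75°) = 0.2588
sin(75°) = 0.9659
Result: [[0.2588, -0.9659], [0.9659, 0.2588]]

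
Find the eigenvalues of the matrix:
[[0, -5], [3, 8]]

Characteristic equation: det(A - λI) = 0
λ² - (trace)λ + (det) = 0
trace = 0 + 8 = 8, det = (0)(8) - (-5)(3) = 15
λ² - (8)λ + (15) = 0
λ = (8 ± √((8)² - 4·(15))) / 2 = (8 ± √4) / 2
Solving: λ = 3, 5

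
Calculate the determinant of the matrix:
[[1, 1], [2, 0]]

For a 2×2 matrix [[a, b], [c, d]], det = ad - bc
det = (1)(0) - (1)(2) = 0 - 2 = -2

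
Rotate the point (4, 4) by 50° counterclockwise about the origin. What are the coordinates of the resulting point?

Rotation matrix for 50°: [[cos 50°, -sin 50°], [sin 50°, cos 50°]] ≈ [[0.642788, -0.766044], [0.766044, 0.642788]]
[[0.642788, -0.766044], [0.766044, 0.642788]] × [4, 4]ᵀ ≈ [-0.4930, 5.6353]ᵀ
Result: (-0.4930, 5.6353)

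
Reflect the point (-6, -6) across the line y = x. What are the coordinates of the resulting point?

Reflection across line y = x: (-6, -6) → (-6, -6)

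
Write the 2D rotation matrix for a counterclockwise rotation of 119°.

Rotation matrix formula: [[cos θ, -sin θ], [sin θ, cos θ]]
For θ = 119°:
cos(119°) = -0.4848
sin(119°) = 0.8746
Result: [[-0.4848, -0.8746], [0.8746, -0.4848]]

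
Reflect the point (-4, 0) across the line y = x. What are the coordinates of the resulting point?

Reflection across line y = x: (-4, 0) → (0, -4)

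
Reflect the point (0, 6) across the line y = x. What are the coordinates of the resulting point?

Reflection across line y = x: (0, 6) → (6, 0)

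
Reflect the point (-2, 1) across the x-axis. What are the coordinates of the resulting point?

Reflection across x-axis: (-2, 1) → (-2, -1)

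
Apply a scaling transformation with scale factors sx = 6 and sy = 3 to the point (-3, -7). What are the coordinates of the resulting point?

Scaling matrix:
[[6, 0], [0, 3]]
Result: (-3 × 6, -7 × 3) = (-18, -21)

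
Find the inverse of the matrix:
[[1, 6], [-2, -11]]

For [[a,b],[c,d]], inverse = (1/det)·[[d,-b],[-c,a]]
det = (1)(-11) - (6)(-2) = -11 - -12 = 1
Inverse = [[-11, -6], [2, 1]]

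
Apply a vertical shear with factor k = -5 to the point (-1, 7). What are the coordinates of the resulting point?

Shear matrix for vertical shear with factor k = -5:
[[1, 0], [-5, 1]]
Result: (-1, 7) → (-1, 12)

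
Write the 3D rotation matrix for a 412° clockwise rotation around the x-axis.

Rotation matrix for clockwise 412° around x-axis:
A clockwise rotation by 412° is a counterclockwise rotation by -412°.
cos(-412°) = 0.6157, sin(-412°) = -0.7880
Result: [[1, 0, 0], [0, 0.6157, 0.7880], [0, -0.7880, 0.6157]]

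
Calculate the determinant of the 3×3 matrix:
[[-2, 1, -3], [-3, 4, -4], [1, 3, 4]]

Expansion along first row:
det = -2·det([[4,-4],[3,4]]) - 1·det([[-3,-4],[1,4]]) + -3·det([[-3,4],[1,3]])
    = -2·(4·4 - -4·3) - 1·(-3·4 - -4·1) + -3·(-3·3 - 4·1)
    = -2·28 - 1·-8 + -3·-13
    = -56 + 8 + 39 = -9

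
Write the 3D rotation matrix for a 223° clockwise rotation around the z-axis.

Rotation matrix for clockwise 223° around z-axis:
A clockwise rotation by 223° is a counterclockwise rotation by -223°.
cos(-223°) = -0.7314, sin(-223°) = 0.6820
Result: [[-0.7314, -0.6820, 0], [0.6820, -0.7314, 0], [0, 0, 1]]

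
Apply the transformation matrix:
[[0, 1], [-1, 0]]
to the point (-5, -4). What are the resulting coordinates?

Matrix multiplication:
[[0, 1], [-1, 0]] × [-5, -4]ᵀ
= [(0)(-5) + (1)(-4), (-1)(-5) + (0)(-4)]ᵀ
= [-4, 5]ᵀ
Result: (-4, 5)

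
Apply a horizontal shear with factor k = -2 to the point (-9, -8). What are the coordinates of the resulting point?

Shear matrix for horizontal shear with factor k = -2:
[[1, -2], [0, 1]]
Result: (-9, -8) → (7, -8)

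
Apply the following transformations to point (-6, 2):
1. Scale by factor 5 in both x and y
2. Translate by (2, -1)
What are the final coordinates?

Step 1: Scale (-6, 2) by 5 → (-30, 10)
Step 2: Translate by (2, -1) → (-28, 9)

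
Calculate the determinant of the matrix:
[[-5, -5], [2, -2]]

For a 2×2 matrix [[a, b], [c, d]], det = ad - bc
det = (-5)(-2) - (-5)(2) = 10 - -10 = 20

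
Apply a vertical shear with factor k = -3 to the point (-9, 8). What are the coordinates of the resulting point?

Shear matrix for vertical shear with factor k = -3:
[[1, 0], [-3, 1]]
Result: (-9, 8) → (-9, 35)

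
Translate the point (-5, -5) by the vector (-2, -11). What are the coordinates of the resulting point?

Translation by (-2, -11) (homogeneous matrix [[1, 0, -2], [0, 1, -11], [0, 0, 1]]):
x' = -5 + -2 = -7
y' = -5 + -11 = -16
Result: (-7, -16)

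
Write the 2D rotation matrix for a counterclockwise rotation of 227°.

Rotation matrix formula: [[cos θ, -sin θ], [sin θ, cos θ]]
For θ = 227°:
cos(227°) = -0.6820
sin(227°) = -0.7314
Result: [[-0.6820, 0.7314], [-0.7314, -0.6820]]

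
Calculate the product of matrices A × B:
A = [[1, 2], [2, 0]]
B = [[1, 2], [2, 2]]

Matrix multiplication:
C[0][0] = 1×1 + 2×2 = 5
C[0][1] = 1×2 + 2×2 = 6
C[1][0] = 2×1 + 0×2 = 2
C[1][1] = 2×2 + 0×2 = 4
Result: [[5, 6], [2, 4]]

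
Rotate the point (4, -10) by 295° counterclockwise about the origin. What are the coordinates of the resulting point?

Rotation matrix for 295°: [[cos 295°, -sin 295°], [sin 295°, cos 295°]] ≈ [[0.422618, 0.906308], [-0.906308, 0.422618]]
[[0.422618, 0.906308], [-0.906308, 0.422618]] × [4, -10]ᵀ ≈ [-7.3726, -7.8514]ᵀ
Result: (-7.3726, -7.8514)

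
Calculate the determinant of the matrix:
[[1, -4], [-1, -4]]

For a 2×2 matrix [[a, b], [c, d]], det = ad - bc
det = (1)(-4) - (-4)(-1) = -4 - 4 = -8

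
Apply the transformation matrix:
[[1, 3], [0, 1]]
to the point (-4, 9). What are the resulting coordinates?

Matrix multiplication:
[[1, 3], [0, 1]] × [-4, 9]ᵀ
= [(1)(-4) + (3)(9), (0)(-4) + (1)(9)]ᵀ
= [23, 9]ᵀ
Result: (23, 9)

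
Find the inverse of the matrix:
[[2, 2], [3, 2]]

For [[a,b],[c,d]], inverse = (1/det)·[[d,-b],[-c,a]]
det = (2)(2) - (2)(3) = 4 - 6 = -2
Inverse = (1/-2)·[[2, -2], [-3, 2]]
= [[-1, 1], [3/2, -1]]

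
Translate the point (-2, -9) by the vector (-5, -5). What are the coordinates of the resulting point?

Translation by (-5, -5) (homogeneous matrix [[1, 0, -5], [0, 1, -5], [0, 0, 1]]):
x' = -2 + -5 = -7
y' = -9 + -5 = -14
Result: (-7, -14)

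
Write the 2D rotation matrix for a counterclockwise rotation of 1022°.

Rotation matrix formula: [[cos θ, -sin θ], [sin θ, cos θ]]
For θ = 1022°:
cos(1022°) = 0.5299
sin(1022°) = -0.8480
Result: [[0.5299, 0.8480], [-0.8480, 0.5299]]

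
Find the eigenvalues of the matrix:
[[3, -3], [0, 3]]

Characteristic equation: det(A - λI) = 0
λ² - (trace)λ + (det) = 0
trace = 3 + 3 = 6, det = (3)(3) - (-3)(0) = 9
λ² - (6)λ + (9) = 0
λ = (6 ± √((6)² - 4·(9))) / 2 = (6 ± √0) / 2
Solving: λ = 3, 3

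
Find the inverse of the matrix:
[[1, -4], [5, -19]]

For [[a,b],[c,d]], inverse = (1/det)·[[d,-b],[-c,a]]
det = (1)(-19) - (-4)(5) = -19 - -20 = 1
Inverse = [[-19, 4], [-5, 1]]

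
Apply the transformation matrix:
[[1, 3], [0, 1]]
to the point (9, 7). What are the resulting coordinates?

Matrix multiplication:
[[1, 3], [0, 1]] × [9, 7]ᵀ
= [(1)(9) + (3)(7), (0)(9) + (1)(7)]ᵀ
= [30, 7]ᵀ
Result: (30, 7)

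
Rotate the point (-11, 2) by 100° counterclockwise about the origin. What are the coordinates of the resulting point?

Rotation matrix for 100°: [[cos 100°, -sin 100°], [sin 100°, cos 100°]] ≈ [[-0.173648, -0.984808], [0.984808, -0.173648]]
[[-0.173648, -0.984808], [0.984808, -0.173648]] × [-11, 2]ᵀ ≈ [-0.0595, -11.1802]ᵀ
Result: (-0.0595, -11.1802)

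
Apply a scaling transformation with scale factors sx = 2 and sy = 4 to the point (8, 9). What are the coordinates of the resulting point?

Scaling matrix:
[[2, 0], [0, 4]]
Result: (8 × 2, 9 × 4) = (16, 36)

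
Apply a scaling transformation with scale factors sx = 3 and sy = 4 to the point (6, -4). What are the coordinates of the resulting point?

Scaling matrix:
[[3, 0], [0, 4]]
Result: (6 × 3, -4 × 4) = (18, -16)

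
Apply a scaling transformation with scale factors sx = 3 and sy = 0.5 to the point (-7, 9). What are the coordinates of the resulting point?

Scaling matrix:
[[3, 0], [0, 0.50]]
Result: (-7 × 3, 9 × 0.5) = (-21, 4.5)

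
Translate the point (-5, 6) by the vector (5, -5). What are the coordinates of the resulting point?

Translation by (5, -5) (homogeneous matrix [[1, 0, 5], [0, 1, -5], [0, 0, 1]]):
x' = -5 + 5 = 0
y' = 6 + -5 = 1
Result: (0, 1)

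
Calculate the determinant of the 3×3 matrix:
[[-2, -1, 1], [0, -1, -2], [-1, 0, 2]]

Expansion along first row:
det = -2·det([[-1,-2],[0,2]]) - -1·det([[0,-2],[-1,2]]) + 1·det([[0,-1],[-1,0]])
    = -2·(-1·2 - -2·0) - -1·(0·2 - -2·-1) + 1·(0·0 - -1·-1)
    = -2·-2 - -1·-2 + 1·-1
    = 4 + -2 + -1 = 1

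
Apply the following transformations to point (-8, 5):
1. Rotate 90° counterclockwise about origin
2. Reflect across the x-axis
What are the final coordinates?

Step 1: Rotate 90° → (-5, -8)
Step 2: Reflect across x-axis → (-5, 8)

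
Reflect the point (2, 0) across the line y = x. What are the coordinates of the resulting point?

Reflection across line y = x: (2, 0) → (0, 2)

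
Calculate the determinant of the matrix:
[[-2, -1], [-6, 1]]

For a 2×2 matrix [[a, b], [c, d]], det = ad - bc
det = (-2)(1) - (-1)(-6) = -2 - 6 = -8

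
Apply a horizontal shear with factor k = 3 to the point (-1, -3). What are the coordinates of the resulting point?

Shear matrix for horizontal shear with factor k = 3:
[[1, 3], [0, 1]]
Result: (-1, -3) → (-10, -3)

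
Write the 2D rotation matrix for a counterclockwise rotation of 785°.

Rotation matrix formula: [[cos θ, -sin θ], [sin θ, cos θ]]
For θ = 785°:
cos(785°) = 0.4226
sin(785°) = 0.9063
Result: [[0.4226, -0.9063], [0.9063, 0.4226]]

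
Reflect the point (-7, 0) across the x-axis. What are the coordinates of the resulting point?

Reflection across x-axis: (-7, 0) → (-7, 0)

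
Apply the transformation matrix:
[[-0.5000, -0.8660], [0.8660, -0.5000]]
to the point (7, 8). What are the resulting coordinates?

Matrix multiplication:
[[-0.5000, -0.8660], [0.8660, -0.5000]] × [7, 8]ᵀ
= [(-0.5000)(7) + (-0.8660)(8), (0.8660)(7) + (-0.5000)(8)]ᵀ
= [-10.4280, 2.0620]ᵀ
Result: (-10.4280, 2.0620)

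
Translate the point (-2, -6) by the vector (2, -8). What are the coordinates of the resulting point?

Translation by (2, -8) (homogeneous matrix [[1, 0, 2], [0, 1, -8], [0, 0, 1]]):
x' = -2 + 2 = 0
y' = -6 + -8 = -14
Result: (0, -14)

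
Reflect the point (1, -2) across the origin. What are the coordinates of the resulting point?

Reflection across origin: (1, -2) → (-1, 2)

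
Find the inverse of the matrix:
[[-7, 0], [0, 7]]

For [[a,b],[c,d]], inverse = (1/det)·[[d,-b],[-c,a]]
det = (-7)(7) - (0)(0) = -49 - 0 = -49
Inverse = (1/-49)·[[7, 0], [0, -7]]
= [[-1/7, 0], [0, 1/7]]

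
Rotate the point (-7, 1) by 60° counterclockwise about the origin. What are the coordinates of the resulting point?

Rotation matrix for 60°: [[cos 60°, -sin 60°], [sin 60°, cos 60°]] ≈ [[0.500000, -0.866025], [0.866025, 0.500000]]
[[0.500000, -0.866025], [0.866025, 0.500000]] × [-7, 1]ᵀ ≈ [-4.3660, -5.5622]ᵀ
Result: (-4.3660, -5.5622)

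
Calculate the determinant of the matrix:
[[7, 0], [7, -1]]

For a 2×2 matrix [[a, b], [c, d]], det = ad - bc
det = (7)(-1) - (0)(7) = -7 - 0 = -7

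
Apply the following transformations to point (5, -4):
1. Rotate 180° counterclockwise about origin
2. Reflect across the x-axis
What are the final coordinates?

Step 1: Rotate 180° → (-5, 4)
Step 2: Reflect across x-axis → (-5, -4)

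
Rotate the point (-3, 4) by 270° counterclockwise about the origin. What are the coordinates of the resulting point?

Rotation matrix for 270°: [[cos 270°, -sin 270°], [sin 270°, cos 270°]] = [[0, 1], [-1, 0]]
[[0, 1], [-1, 0]] × [-3, 4]ᵀ = [4, 3]ᵀ
Result: (4, 3)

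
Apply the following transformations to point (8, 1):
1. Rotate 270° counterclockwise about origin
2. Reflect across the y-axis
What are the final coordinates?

Step 1: Rotate 270° → (1, -8)
Step 2: Reflect across y-axis → (-1, -8)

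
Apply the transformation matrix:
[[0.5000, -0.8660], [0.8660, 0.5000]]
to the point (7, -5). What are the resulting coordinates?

Matrix multiplication:
[[0.5000, -0.8660], [0.8660, 0.5000]] × [7, -5]ᵀ
= [(0.5000)(7) + (-0.8660)(-5), (0.8660)(7) + (0.5000)(-5)]ᵀ
= [7.8300, 3.5620]ᵀ
Result: (7.8300, 3.5620)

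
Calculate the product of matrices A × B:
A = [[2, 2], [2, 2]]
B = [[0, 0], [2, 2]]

Matrix multiplication:
C[0][0] = 2×0 + 2×2 = 4
C[0][1] = 2×0 + 2×2 = 4
C[1][0] = 2×0 + 2×2 = 4
C[1][1] = 2×0 + 2×2 = 4
Result: [[4, 4], [4, 4]]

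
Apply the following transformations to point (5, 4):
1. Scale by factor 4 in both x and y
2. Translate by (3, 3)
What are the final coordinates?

Step 1: Scale (5, 4) by 4 → (20, 16)
Step 2: Translate by (3, 3) → (23, 19)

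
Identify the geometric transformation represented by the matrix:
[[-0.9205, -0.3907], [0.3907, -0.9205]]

This matrix represents: rotation by 157° counterclockwise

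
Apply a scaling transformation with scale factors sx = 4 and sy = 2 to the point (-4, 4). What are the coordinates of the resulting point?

Scaling matrix:
[[4, 0], [0, 2]]
Result: (-4 × 4, 4 × 2) = (-16, 8)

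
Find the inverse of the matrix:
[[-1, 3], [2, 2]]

For [[a,b],[c,d]], inverse = (1/det)·[[d,-b],[-c,a]]
det = (-1)(2) - (3)(2) = -2 - 6 = -8
Inverse = (1/-8)·[[2, -3], [-2, -1]]
= [[-1/4, 3/8], [1/4, 1/8]]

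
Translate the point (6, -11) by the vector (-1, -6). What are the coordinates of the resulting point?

Translation by (-1, -6) (homogeneous matrix [[1, 0, -1], [0, 1, -6], [0, 0, 1]]):
x' = 6 + -1 = 5
y' = -11 + -6 = -17
Result: (5, -17)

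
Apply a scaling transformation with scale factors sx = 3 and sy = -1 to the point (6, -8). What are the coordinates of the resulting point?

Scaling matrix:
[[3, 0], [0, -1]]
Result: (6 × 3, -8 × -1) = (18, 8)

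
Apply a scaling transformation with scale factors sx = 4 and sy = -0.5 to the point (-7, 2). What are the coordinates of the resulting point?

Scaling matrix:
[[4, 0], [0, -0.50]]
Result: (-7 × 4, 2 × -0.5) = (-28, -1)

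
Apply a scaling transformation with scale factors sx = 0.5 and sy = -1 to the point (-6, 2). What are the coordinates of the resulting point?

Scaling matrix:
[[0.50, 0], [0, -1]]
Result: (-6 × 0.5, 2 × -1) = (-3, -2)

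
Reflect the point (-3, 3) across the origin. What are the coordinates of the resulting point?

Reflection across origin: (-3, 3) → (3, -3)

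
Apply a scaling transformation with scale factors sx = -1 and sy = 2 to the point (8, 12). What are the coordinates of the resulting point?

Scaling matrix:
[[-1, 0], [0, 2]]
Result: (8 × -1, 12 × 2) = (-8, 24)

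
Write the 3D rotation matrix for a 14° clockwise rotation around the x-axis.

Rotation matrix for clockwise 14° around x-axis:
A clockwise rotation by 14° is a counterclockwise rotation by -14°.
cos(-14°) = 0.9703, sin(-14°) = -0.2419
Result: [[1, 0, 0], [0, 0.9703, 0.2419], [0, -0.2419, 0.9703]]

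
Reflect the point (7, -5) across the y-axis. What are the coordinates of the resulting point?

Reflection across y-axis: (7, -5) → (-7, -5)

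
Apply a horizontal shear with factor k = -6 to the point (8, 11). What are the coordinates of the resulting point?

Shear matrix for horizontal shear with factor k = -6:
[[1, -6], [0, 1]]
Result: (8, 11) → (-58, 11)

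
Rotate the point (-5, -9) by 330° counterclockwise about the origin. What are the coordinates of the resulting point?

Rotation matrix for 330°: [[cos 330°, -sin 330°], [sin 330°, cos 330°]] ≈ [[0.866025, 0.500000], [-0.500000, 0.866025]]
[[0.866025, 0.500000], [-0.500000, 0.866025]] × [-5, -9]ᵀ ≈ [-8.8301, -5.2942]ᵀ
Result: (-8.8301, -5.2942)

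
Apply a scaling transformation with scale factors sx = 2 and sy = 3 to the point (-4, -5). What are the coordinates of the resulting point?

Scaling matrix:
[[2, 0], [0, 3]]
Result: (-4 × 2, -5 × 3) = (-8, -15)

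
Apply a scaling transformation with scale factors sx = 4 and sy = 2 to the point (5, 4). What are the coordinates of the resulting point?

Scaling matrix:
[[4, 0], [0, 2]]
Result: (5 × 4, 4 × 2) = (20, 8)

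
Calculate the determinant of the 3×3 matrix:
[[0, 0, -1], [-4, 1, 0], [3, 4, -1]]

Expansion along first row:
det = 0·det([[1,0],[4,-1]]) - 0·det([[-4,0],[3,-1]]) + -1·det([[-4,1],[3,4]])
    = 0·(1·-1 - 0·4) - 0·(-4·-1 - 0·3) + -1·(-4·4 - 1·3)
    = 0·-1 - 0·4 + -1·-19
    = 0 + 0 + 19 = 19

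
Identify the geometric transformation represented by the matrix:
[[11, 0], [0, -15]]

This matrix represents: non-uniform scaling by sx = 11, sy = -15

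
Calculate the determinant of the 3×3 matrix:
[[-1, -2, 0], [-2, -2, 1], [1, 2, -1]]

Expansion along first row:
det = -1·det([[-2,1],[2,-1]]) - -2·det([[-2,1],[1,-1]]) + 0·det([[-2,-2],[1,2]])
    = -1·(-2·-1 - 1·2) - -2·(-2·-1 - 1·1) + 0·(-2·2 - -2·1)
    = -1·0 - -2·1 + 0·-2
    = 0 + 2 + 0 = 2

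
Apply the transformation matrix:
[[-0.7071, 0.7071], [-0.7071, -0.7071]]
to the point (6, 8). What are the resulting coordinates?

Matrix multiplication:
[[-0.7071, 0.7071], [-0.7071, -0.7071]] × [6, 8]ᵀ
= [(-0.7071)(6) + (0.7071)(8), (-0.7071)(6) + (-0.7071)(8)]ᵀ
= [1.4142, -9.8994]ᵀ
Result: (1.4142, -9.8994)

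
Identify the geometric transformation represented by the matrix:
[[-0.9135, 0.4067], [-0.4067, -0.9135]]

This matrix represents: rotation by 204° counterclockwise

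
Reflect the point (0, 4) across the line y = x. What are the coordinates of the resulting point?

Reflection across line y = x: (0, 4) → (4, 0)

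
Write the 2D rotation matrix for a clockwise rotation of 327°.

Rotation matrix formula: [[cos θ, -sin θ], [sin θ, cos θ]]
A clockwise rotation by 327° is equivalent to a counterclockwise rotation by -327°.
For θ = -327°:
cos(-327°) = 0.8387
sin(-327°) = 0.5446
Result: [[0.8387, -0.5446], [0.5446, 0.8387]]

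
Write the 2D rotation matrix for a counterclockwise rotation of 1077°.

Rotation matrix formula: [[cos θ, -sin θ], [sin θ, cos θ]]
For θ = 1077°:
cos(1077°) = 0.9986
sin(1077°) = -0.0523
Result: [[0.9986, 0.0523], [-0.0523, 0.9986]]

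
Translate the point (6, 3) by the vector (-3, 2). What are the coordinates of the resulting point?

Translation by (-3, 2) (homogeneous matrix [[1, 0, -3], [0, 1, 2], [0, 0, 1]]):
x' = 6 + -3 = 3
y' = 3 + 2 = 5
Result: (3, 5)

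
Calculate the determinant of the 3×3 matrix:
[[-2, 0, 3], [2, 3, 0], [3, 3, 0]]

Expansion along first row:
det = -2·det([[3,0],[3,0]]) - 0·det([[2,0],[3,0]]) + 3·det([[2,3],[3,3]])
    = -2·(3·0 - 0·3) - 0·(2·0 - 0·3) + 3·(2·3 - 3·3)
    = -2·0 - 0·0 + 3·-3
    = 0 + 0 + -9 = -9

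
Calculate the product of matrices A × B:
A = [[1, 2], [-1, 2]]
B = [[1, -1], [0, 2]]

Matrix multiplication:
C[0][0] = 1×1 + 2×0 = 1
C[0][1] = 1×-1 + 2×2 = 3
C[1][0] = -1×1 + 2×0 = -1
C[1][1] = -1×-1 + 2×2 = 5
Result: [[1, 3], [-1, 5]]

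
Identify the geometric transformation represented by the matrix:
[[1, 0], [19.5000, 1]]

This matrix represents: vertical shear with factor 19.5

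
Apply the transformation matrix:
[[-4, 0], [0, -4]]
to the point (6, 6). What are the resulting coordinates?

Matrix multiplication:
[[-4, 0], [0, -4]] × [6, 6]ᵀ
= [(-4)(6) + (0)(6), (0)(6) + (-4)(6)]ᵀ
= [-24, -24]ᵀ
Result: (-24, -24)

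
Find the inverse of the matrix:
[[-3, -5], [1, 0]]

For [[a,b],[c,d]], inverse = (1/det)·[[d,-b],[-c,a]]
det = (-3)(0) - (-5)(1) = 0 - -5 = 5
Inverse = (1/5)·[[0, 5], [-1, -3]]
= [[0, 1], [-1/5, -3/5]]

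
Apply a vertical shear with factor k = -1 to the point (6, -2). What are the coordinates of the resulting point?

Shear matrix for vertical shear with factor k = -1:
[[1, 0], [-1, 1]]
Result: (6, -2) → (6, -8)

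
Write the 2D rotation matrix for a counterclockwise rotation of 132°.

Rotation matrix formula: [[cos θ, -sin θ], [sin θ, cos θ]]
For θ = 132°:
cos(132°) = -0.6691
sin(132°) = 0.7431
Result: [[-0.6691, -0.7431], [0.7431, -0.6691]]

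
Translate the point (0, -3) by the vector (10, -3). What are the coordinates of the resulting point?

Translation by (10, -3) (homogeneous matrix [[1, 0, 10], [0, 1, -3], [0, 0, 1]]):
x' = 0 + 10 = 10
y' = -3 + -3 = -6
Result: (10, -6)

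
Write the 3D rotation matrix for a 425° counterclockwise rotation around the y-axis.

Rotation matrix for counterclockwise 425° around y-axis:
cos(425°) = 0.4226, sin(425°) = 0.9063
Result: [[0.4226, 0, 0.9063], [0, 1, 0], [-0.9063, 0, 0.4226]]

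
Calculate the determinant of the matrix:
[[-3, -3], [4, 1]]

For a 2×2 matrix [[a, b], [c, d]], det = ad - bc
det = (-3)(1) - (-3)(4) = -3 - -12 = 9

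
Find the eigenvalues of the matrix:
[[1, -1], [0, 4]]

Characteristic equation: det(A - λI) = 0
λ² - (trace)λ + (det) = 0
trace = 1 + 4 = 5, det = (1)(4) - (-1)(0) = 4
λ² - (5)λ + (4) = 0
λ = (5 ± √((5)² - 4·(4))) / 2 = (5 ± √9) / 2
Solving: λ = 1, 4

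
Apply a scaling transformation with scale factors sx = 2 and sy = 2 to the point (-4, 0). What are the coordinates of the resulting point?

Scaling matrix:
[[2, 0], [0, 2]]
Result: (-4 × 2, 0 × 2) = (-8, 0)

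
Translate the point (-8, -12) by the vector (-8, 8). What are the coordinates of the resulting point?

Translation by (-8, 8) (homogeneous matrix [[1, 0, -8], [0, 1, 8], [0, 0, 1]]):
x' = -8 + -8 = -16
y' = -12 + 8 = -4
Result: (-16, -4)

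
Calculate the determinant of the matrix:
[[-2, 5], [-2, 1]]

For a 2×2 matrix [[a, b], [c, d]], det = ad - bc
det = (-2)(1) - (5)(-2) = -2 - -10 = 8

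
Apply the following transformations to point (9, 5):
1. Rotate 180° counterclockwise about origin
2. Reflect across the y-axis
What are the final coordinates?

Step 1: Rotate 180° → (-9, -5)
Step 2: Reflect across y-axis → (9, -5)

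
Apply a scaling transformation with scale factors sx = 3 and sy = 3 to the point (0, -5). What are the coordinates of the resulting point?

Scaling matrix:
[[3, 0], [0, 3]]
Result: (0 × 3, -5 × 3) = (0, -15)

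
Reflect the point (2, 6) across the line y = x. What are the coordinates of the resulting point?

Reflection across line y = x: (2, 6) → (6, 2)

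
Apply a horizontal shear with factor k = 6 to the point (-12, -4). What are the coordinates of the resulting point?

Shear matrix for horizontal shear with factor k = 6:
[[1, 6], [0, 1]]
Result: (-12, -4) → (-36, -4)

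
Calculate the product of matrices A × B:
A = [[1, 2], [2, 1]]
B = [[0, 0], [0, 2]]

Matrix multiplication:
C[0][0] = 1×0 + 2×0 = 0
C[0][1] = 1×0 + 2×2 = 4
C[1][0] = 2×0 + 1×0 = 0
C[1][1] = 2×0 + 1×2 = 2
Result: [[0, 4], [0, 2]]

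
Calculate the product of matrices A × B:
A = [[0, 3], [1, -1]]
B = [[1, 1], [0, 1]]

Matrix multiplication:
C[0][0] = 0×1 + 3×0 = 0
C[0][1] = 0×1 + 3×1 = 3
C[1][0] = 1×1 + -1×0 = 1
C[1][1] = 1×1 + -1×1 = 0
Result: [[0, 3], [1, 0]]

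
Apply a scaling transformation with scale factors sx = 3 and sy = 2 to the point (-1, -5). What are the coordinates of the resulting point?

Scaling matrix:
[[3, 0], [0, 2]]
Result: (-1 × 3, -5 × 2) = (-3, -10)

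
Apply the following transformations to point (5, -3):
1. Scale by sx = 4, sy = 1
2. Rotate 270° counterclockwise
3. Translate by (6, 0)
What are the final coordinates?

Step 1: Scale → (20, -3)
Step 2: Rotate 270° → (-3, -20)
Step 3: Translate → (3, -20)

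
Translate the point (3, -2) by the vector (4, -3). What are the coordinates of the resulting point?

Translation by (4, -3) (homogeneous matrix [[1, 0, 4], [0, 1, -3], [0, 0, 1]]):
x' = 3 + 4 = 7
y' = -2 + -3 = -5
Result: (7, -5)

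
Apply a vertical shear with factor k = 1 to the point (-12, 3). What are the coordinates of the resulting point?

Shear matrix for vertical shear with factor k = 1:
[[1, 0], [1, 1]]
Result: (-12, 3) → (-12, -9)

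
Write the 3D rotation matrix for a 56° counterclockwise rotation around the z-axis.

Rotation matrix for counterclockwise 56° around z-axis:
cos(56°) = 0.5592, sin(56°) = 0.8290
Result: [[0.5592, -0.8290, 0], [0.8290, 0.5592, 0], [0, 0, 1]]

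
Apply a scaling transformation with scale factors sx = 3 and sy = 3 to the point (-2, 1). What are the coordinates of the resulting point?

Scaling matrix:
[[3, 0], [0, 3]]
Result: (-2 × 3, 1 × 3) = (-6, 3)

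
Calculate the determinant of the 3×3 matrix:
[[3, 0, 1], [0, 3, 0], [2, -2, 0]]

Expansion along first row:
det = 3·det([[3,0],[-2,0]]) - 0·det([[0,0],[2,0]]) + 1·det([[0,3],[2,-2]])
    = 3·(3·0 - 0·-2) - 0·(0·0 - 0·2) + 1·(0·-2 - 3·2)
    = 3·0 - 0·0 + 1·-6
    = 0 + 0 + -6 = -6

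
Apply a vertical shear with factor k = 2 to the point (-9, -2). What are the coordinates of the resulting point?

Shear matrix for vertical shear with factor k = 2:
[[1, 0], [2, 1]]
Result: (-9, -2) → (-9, -20)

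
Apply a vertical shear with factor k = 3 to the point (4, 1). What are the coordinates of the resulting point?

Shear matrix for vertical shear with factor k = 3:
[[1, 0], [3, 1]]
Result: (4, 1) → (4, 13)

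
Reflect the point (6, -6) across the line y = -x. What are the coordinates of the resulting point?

Reflection across line y = -x: (6, -6) → (6, -6)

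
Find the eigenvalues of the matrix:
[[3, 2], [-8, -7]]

Characteristic equation: det(A - λI) = 0
λ² - (trace)λ + (det) = 0
trace = 3 + -7 = -4, det = (3)(-7) - (2)(-8) = -5
λ² - (-4)λ + (-5) = 0
λ = (-4 ± √((-4)² - 4·(-5))) / 2 = (-4 ± √36) / 2
Solving: λ = -5, 1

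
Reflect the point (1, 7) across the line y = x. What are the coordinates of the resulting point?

Reflection across line y = x: (1, 7) → (7, 1)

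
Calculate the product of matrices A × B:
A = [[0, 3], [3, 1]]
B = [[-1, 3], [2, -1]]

Matrix multiplication:
C[0][0] = 0×-1 + 3×2 = 6
C[0][1] = 0×3 + 3×-1 = -3
C[1][0] = 3×-1 + 1×2 = -1
C[1][1] = 3×3 + 1×-1 = 8
Result: [[6, -3], [-1, 8]]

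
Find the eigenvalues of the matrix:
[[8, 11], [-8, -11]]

Characteristic equation: det(A - λI) = 0
λ² - (trace)λ + (det) = 0
trace = 8 + -11 = -3, det = (8)(-11) - (11)(-8) = 0
λ² - (-3)λ + (0) = 0
λ = (-3 ± √((-3)² - 4·(0))) / 2 = (-3 ± √9) / 2
Solving: λ = -3, 0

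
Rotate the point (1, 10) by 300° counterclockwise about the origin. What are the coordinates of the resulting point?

Rotation matrix for 300°: [[cos 300°, -sin 300°], [sin 300°, cos 300°]] ≈ [[0.500000, 0.866025], [-0.866025, 0.500000]]
[[0.500000, 0.866025], [-0.866025, 0.500000]] × [1, 10]ᵀ ≈ [9.1603, 4.1340]ᵀ
Result: (9.1603, 4.1340)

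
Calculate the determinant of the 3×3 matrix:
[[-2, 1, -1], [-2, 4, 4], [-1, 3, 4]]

Expansion along first row:
det = -2·det([[4,4],[3,4]]) - 1·det([[-2,4],[-1,4]]) + -1·det([[-2,4],[-1,3]])
    = -2·(4·4 - 4·3) - 1·(-2·4 - 4·-1) + -1·(-2·3 - 4·-1)
    = -2·4 - 1·-4 + -1·-2
    = -8 + 4 + 2 = -2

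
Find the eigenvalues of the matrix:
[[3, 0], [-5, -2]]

Characteristic equation: det(A - λI) = 0
λ² - (trace)λ + (det) = 0
trace = 3 + -2 = 1, det = (3)(-2) - (0)(-5) = -6
λ² - (1)λ + (-6) = 0
λ = (1 ± √((1)² - 4·(-6))) / 2 = (1 ± √25) / 2
Solving: λ = -2, 3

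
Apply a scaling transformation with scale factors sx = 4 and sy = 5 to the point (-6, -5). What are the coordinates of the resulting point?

Scaling matrix:
[[4, 0], [0, 5]]
Result: (-6 × 4, -5 × 5) = (-24, -25)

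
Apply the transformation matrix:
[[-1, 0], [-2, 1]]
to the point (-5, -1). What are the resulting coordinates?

Matrix multiplication:
[[-1, 0], [-2, 1]] × [-5, -1]ᵀ
= [(-1)(-5) + (0)(-1), (-2)(-5) + (1)(-1)]ᵀ
= [5, 9]ᵀ
Result: (5, 9)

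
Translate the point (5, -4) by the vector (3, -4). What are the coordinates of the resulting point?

Translation by (3, -4) (homogeneous matrix [[1, 0, 3], [0, 1, -4], [0, 0, 1]]):
x' = 5 + 3 = 8
y' = -4 + -4 = -8
Result: (8, -8)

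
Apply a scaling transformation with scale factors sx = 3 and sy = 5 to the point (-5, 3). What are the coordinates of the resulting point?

Scaling matrix:
[[3, 0], [0, 5]]
Result: (-5 × 3, 3 × 5) = (-15, 15)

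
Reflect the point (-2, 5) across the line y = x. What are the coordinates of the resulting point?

Reflection across line y = x: (-2, 5) → (5, -2)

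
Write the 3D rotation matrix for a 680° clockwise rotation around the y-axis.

Rotation matrix for clockwise 680° around y-axis:
A clockwise rotation by 680° is a counterclockwise rotation by -680°.
cos(-680°) = 0.7660, sin(-680°) = 0.6428
Result: [[0.7660, 0, 0.6428], [0, 1, 0], [-0.6428, 0, 0.7660]]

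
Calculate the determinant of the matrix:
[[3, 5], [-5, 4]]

For a 2×2 matrix [[a, b], [c, d]], det = ad - bc
det = (3)(4) - (5)(-5) = 12 - -25 = 37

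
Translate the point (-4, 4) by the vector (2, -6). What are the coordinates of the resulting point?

Translation by (2, -6) (homogeneous matrix [[1, 0, 2], [0, 1, -6], [0, 0, 1]]):
x' = -4 + 2 = -2
y' = 4 + -6 = -2
Result: (-2, -2)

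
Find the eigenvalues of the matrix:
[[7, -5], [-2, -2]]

Characteristic equation: det(A - λI) = 0
λ² - (trace)λ + (det) = 0
trace = 7 + -2 = 5, det = (7)(-2) - (-5)(-2) = -24
λ² - (5)λ + (-24) = 0
λ = (5 ± √((5)² - 4·(-24))) / 2 = (5 ± √121) / 2
Solving: λ = -3, 8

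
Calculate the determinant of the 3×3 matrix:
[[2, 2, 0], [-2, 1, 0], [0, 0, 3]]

Expansion along first row:
det = 2·det([[1,0],[0,3]]) - 2·det([[-2,0],[0,3]]) + 0·det([[-2,1],[0,0]])
    = 2·(1·3 - 0·0) - 2·(-2·3 - 0·0) + 0·(-2·0 - 1·0)
    = 2·3 - 2·-6 + 0·0
    = 6 + 12 + 0 = 18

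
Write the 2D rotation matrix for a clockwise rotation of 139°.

Rotation matrix formula: [[cos θ, -sin θ], [sin θ, cos θ]]
A clockwise rotation by 139° is equivalent to a counterclockwise rotation by -139°.
For θ = -139°:
cos(-139°) = -0.7547
sin(-139°) = -0.6561
Result: [[-0.7547, 0.6561], [-0.6561, -0.7547]]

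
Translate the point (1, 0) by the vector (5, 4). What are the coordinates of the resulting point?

Translation by (5, 4) (homogeneous matrix [[1, 0, 5], [0, 1, 4], [0, 0, 1]]):
x' = 1 + 5 = 6
y' = 0 + 4 = 4
Result: (6, 4)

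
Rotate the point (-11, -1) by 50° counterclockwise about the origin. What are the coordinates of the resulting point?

Rotation matrix for 50°: [[cos 50°, -sin 50°], [sin 50°, cos 50°]] ≈ [[0.642788, -0.766044], [0.766044, 0.642788]]
[[0.642788, -0.766044], [0.766044, 0.642788]] × [-11, -1]ᵀ ≈ [-6.3046, -9.0693]ᵀ
Result: (-6.3046, -9.0693)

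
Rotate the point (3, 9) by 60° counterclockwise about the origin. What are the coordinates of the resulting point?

Rotation matrix for 60°: [[cos 60°, -sin 60°], [sin 60°, cos 60°]] ≈ [[0.500000, -0.866025], [0.866025, 0.500000]]
[[0.500000, -0.866025], [0.866025, 0.500000]] × [3, 9]ᵀ ≈ [-6.2942, 7.0981]ᵀ
Result: (-6.2942, 7.0981)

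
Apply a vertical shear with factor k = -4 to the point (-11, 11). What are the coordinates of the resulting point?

Shear matrix for vertical shear with factor k = -4:
[[1, 0], [-4, 1]]
Result: (-11, 11) → (-11, 55)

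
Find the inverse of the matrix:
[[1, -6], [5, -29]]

For [[a,b],[c,d]], inverse = (1/det)·[[d,-b],[-c,a]]
det = (1)(-29) - (-6)(5) = -29 - -30 = 1
Inverse = [[-29, 6], [-5, 1]]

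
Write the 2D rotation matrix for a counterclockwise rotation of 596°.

Rotation matrix formula: [[cos θ, -sin θ], [sin θ, cos θ]]
For θ = 596°:
cos(596°) = -0.5592
sin(596°) = -0.8290
Result: [[-0.5592, 0.8290], [-0.8290, -0.5592]]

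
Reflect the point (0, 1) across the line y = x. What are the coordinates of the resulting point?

Reflection across line y = x: (0, 1) → (1, 0)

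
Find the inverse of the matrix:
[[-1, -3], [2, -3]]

For [[a,b],[c,d]], inverse = (1/det)·[[d,-b],[-c,a]]
det = (-1)(-3) - (-3)(2) = 3 - -6 = 9
Inverse = (1/9)·[[-3, 3], [-2, -1]]
= [[-1/3, 1/3], [-2/9, -1/9]]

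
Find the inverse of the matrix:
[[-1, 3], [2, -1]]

For [[a,b],[c,d]], inverse = (1/det)·[[d,-b],[-c,a]]
det = (-1)(-1) - (3)(2) = 1 - 6 = -5
Inverse = (1/-5)·[[-1, -3], [-2, -1]]
= [[1/5, 3/5], [2/5, 1/5]]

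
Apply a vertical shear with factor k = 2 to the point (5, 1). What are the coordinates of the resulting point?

Shear matrix for vertical shear with factor k = 2:
[[1, 0], [2, 1]]
Result: (5, 1) → (5, 11)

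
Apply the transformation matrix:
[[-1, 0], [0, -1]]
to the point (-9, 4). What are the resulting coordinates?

Matrix multiplication:
[[-1, 0], [0, -1]] × [-9, 4]ᵀ
= [(-1)(-9) + (0)(4), (0)(-9) + (-1)(4)]ᵀ
= [9, -4]ᵀ
Result: (9, -4)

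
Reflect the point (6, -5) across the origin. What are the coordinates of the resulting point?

Reflection across origin: (6, -5) → (-6, 5)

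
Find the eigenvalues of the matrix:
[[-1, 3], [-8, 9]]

Characteristic equation: det(A - λI) = 0
λ² - (trace)λ + (det) = 0
trace = -1 + 9 = 8, det = (-1)(9) - (3)(-8) = 15
λ² - (8)λ + (15) = 0
λ = (8 ± √((8)² - 4·(15))) / 2 = (8 ± √4) / 2
Solving: λ = 3, 5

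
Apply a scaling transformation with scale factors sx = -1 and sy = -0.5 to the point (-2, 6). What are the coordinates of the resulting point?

Scaling matrix:
[[-1, 0], [0, -0.50]]
Result: (-2 × -1, 6 × -0.5) = (2, -3)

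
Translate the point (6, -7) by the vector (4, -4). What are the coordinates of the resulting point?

Translation by (4, -4) (homogeneous matrix [[1, 0, 4], [0, 1, -4], [0, 0, 1]]):
x' = 6 + 4 = 10
y' = -7 + -4 = -11
Result: (10, -11)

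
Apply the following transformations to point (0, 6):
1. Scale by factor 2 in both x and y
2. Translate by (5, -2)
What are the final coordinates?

Step 1: Scale (0, 6) by 2 → (0, 12)
Step 2: Translate by (5, -2) → (5, 10)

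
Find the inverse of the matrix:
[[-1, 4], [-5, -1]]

For [[a,b],[c,d]], inverse = (1/det)·[[d,-b],[-c,a]]
det = (-1)(-1) - (4)(-5) = 1 - -20 = 21
Inverse = (1/21)·[[-1, -4], [5, -1]]
= [[-1/21, -4/21], [5/21, -1/21]]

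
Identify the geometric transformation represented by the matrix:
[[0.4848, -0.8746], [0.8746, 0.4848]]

This matrix represents: rotation by 61° counterclockwise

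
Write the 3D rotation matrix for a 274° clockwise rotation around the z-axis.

Rotation matrix for clockwise 274° around z-axis:
A clockwise rotation by 274° is a counterclockwise rotation by -274°.
cos(-274°) = 0.0698, sin(-274°) = 0.9976
Result: [[0.0698, -0.9976, 0], [0.9976, 0.0698, 0], [0, 0, 1]]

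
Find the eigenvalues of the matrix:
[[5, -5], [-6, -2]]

Characteristic equation: det(A - λI) = 0
λ² - (trace)λ + (det) = 0
trace = 5 + -2 = 3, det = (5)(-2) - (-5)(-6) = -40
λ² - (3)λ + (-40) = 0
λ = (3 ± √((3)² - 4·(-40))) / 2 = (3 ± √169) / 2
Solving: λ = -5, 8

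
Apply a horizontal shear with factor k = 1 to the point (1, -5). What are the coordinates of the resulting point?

Shear matrix for horizontal shear with factor k = 1:
[[1, 1], [0, 1]]
Result: (1, -5) → (-4, -5)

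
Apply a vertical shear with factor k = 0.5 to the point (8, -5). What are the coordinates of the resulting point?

Shear matrix for vertical shear with factor k = 0.5:
[[1, 0], [0.50, 1]]
Result: (8, -5) → (8, -1)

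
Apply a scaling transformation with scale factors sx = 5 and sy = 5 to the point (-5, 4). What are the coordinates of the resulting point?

Scaling matrix:
[[5, 0], [0, 5]]
Result: (-5 × 5, 4 × 5) = (-25, 20)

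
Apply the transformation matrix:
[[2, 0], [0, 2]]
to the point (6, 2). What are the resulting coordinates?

Matrix multiplication:
[[2, 0], [0, 2]] × [6, 2]ᵀ
= [(2)(6) + (0)(2), (0)(6) + (2)(2)]ᵀ
= [12, 4]ᵀ
Result: (12, 4)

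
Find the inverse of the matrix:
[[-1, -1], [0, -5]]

For [[a,b],[c,d]], inverse = (1/det)·[[d,-b],[-c,a]]
det = (-1)(-5) - (-1)(0) = 5 - 0 = 5
Inverse = (1/5)·[[-5, 1], [0, -1]]
= [[-1, 1/5], [0, -1/5]]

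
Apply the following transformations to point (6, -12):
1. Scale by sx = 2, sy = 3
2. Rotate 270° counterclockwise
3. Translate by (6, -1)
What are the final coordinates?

Step 1: Scale → (12, -36)
Step 2: Rotate 270° → (-36, -12)
Step 3: Translate → (-30, -13)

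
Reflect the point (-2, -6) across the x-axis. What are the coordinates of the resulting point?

Reflection across x-axis: (-2, -6) → (-2, 6)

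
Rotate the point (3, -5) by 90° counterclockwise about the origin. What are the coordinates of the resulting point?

Rotation matrix for 90°: [[cos 90°, -sin 90°], [sin 90°, cos 90°]] = [[0, -1], [1, 0]]
[[0, -1], [1, 0]] × [3, -5]ᵀ = [5, 3]ᵀ
Result: (5, 3)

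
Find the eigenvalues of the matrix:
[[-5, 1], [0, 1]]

Characteristic equation: det(A - λI) = 0
λ² - (trace)λ + (det) = 0
trace = -5 + 1 = -4, det = (-5)(1) - (1)(0) = -5
λ² - (-4)λ + (-5) = 0
λ = (-4 ± √((-4)² - 4·(-5))) / 2 = (-4 ± √36) / 2
Solving: λ = -5, 1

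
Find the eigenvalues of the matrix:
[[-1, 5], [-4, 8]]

Characteristic equation: det(A - λI) = 0
λ² - (trace)λ + (det) = 0
trace = -1 + 8 = 7, det = (-1)(8) - (5)(-4) = 12
λ² - (7)λ + (12) = 0
λ = (7 ± √((7)² - 4·(12))) / 2 = (7 ± √1) / 2
Solving: λ = 3, 4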